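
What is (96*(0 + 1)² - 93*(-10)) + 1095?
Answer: 2121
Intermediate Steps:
(96*(0 + 1)² - 93*(-10)) + 1095 = (96*1² + 930) + 1095 = (96*1 + 930) + 1095 = (96 + 930) + 1095 = 1026 + 1095 = 2121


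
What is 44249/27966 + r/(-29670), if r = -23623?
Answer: 164459054/69145935 ≈ 2.3784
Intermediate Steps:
44249/27966 + r/(-29670) = 44249/27966 - 23623/(-29670) = 44249*(1/27966) - 23623*(-1/29670) = 44249/27966 + 23623/29670 = 164459054/69145935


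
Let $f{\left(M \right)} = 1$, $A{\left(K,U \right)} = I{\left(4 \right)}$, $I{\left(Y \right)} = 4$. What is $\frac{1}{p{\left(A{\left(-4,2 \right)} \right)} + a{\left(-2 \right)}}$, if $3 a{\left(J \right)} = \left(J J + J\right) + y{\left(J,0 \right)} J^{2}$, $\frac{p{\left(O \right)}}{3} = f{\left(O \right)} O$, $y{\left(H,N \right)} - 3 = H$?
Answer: $\frac{1}{14} \approx 0.071429$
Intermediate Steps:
$y{\left(H,N \right)} = 3 + H$
$A{\left(K,U \right)} = 4$
$p{\left(O \right)} = 3 O$ ($p{\left(O \right)} = 3 \cdot 1 O = 3 O$)
$a{\left(J \right)} = \frac{J}{3} + \frac{J^{2}}{3} + \frac{J^{2} \left(3 + J\right)}{3}$ ($a{\left(J \right)} = \frac{\left(J J + J\right) + \left(3 + J\right) J^{2}}{3} = \frac{\left(J^{2} + J\right) + J^{2} \left(3 + J\right)}{3} = \frac{\left(J + J^{2}\right) + J^{2} \left(3 + J\right)}{3} = \frac{J + J^{2} + J^{2} \left(3 + J\right)}{3} = \frac{J}{3} + \frac{J^{2}}{3} + \frac{J^{2} \left(3 + J\right)}{3}$)
$\frac{1}{p{\left(A{\left(-4,2 \right)} \right)} + a{\left(-2 \right)}} = \frac{1}{3 \cdot 4 + \frac{1}{3} \left(-2\right) \left(1 - 2 - 2 \left(3 - 2\right)\right)} = \frac{1}{12 + \frac{1}{3} \left(-2\right) \left(1 - 2 - 2\right)} = \frac{1}{12 + \frac{1}{3} \left(-2\right) \left(-3\right)} = \frac{1}{12 + 2} = \frac{1}{14}$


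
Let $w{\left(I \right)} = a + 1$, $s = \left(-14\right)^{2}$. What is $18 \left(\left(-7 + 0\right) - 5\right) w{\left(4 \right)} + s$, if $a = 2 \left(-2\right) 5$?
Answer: $4300$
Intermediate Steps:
$s = 196$
$a = -20$ ($a = \left(-4\right) 5 = -20$)
$w{\left(I \right)} = -19$ ($w{\left(I \right)} = -20 + 1 = -19$)
$18 \left(\left(-7 + 0\right) - 5\right) w{\left(4 \right)} + s = 18 \left(\left(-7 + 0\right) - 5\right) \left(-19\right) + 196 = 18 \left(-7 - 5\right) \left(-19\right) + 196 = 18 \left(-12\right) \left(-19\right) + 196 = \left(-216\right) \left(-19\right) + 196 = 4104 + 196 = 4300$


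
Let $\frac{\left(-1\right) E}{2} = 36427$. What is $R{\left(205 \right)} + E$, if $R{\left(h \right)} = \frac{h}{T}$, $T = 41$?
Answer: $-72849$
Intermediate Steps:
$E = -72854$ ($E = \left(-2\right) 36427 = -72854$)
$R{\left(h \right)} = \frac{h}{41}$
$R{\left(205 \right)} + E = \frac{1}{41} \cdot 205 - 72854 = 5 - 72854 = -72849$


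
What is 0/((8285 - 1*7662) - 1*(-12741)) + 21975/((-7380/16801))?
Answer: -24613465/492 ≈ -50027.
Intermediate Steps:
0/((8285 - 1*7662) - 1*(-12741)) + 21975/((-7380/16801)) = 0/((8285 - 7662) + 12741) + 21975/((-7380*1/16801)) = 0/(623 + 12741) + 21975/(-7380/16801) = 0/13364 + 21975*(-16801/7380) = 0*(1/13364) - 24613465/492 = 0 - 24613465/492 = -24613465/492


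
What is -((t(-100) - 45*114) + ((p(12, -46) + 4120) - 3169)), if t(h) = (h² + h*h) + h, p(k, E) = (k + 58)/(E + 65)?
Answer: -298769/19 ≈ -15725.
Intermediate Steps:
p(k, E) = (58 + k)/(65 + E)
t(h) = h + 2*h² (t(h) = (h² + h²) + h = 2*h² + h = h + 2*h²)
-((t(-100) - 45*114) + ((p(12, -46) + 4120) - 3169)) = -((-100*(1 + 2*(-100)) - 45*114) + (((58 + 12)/(65 - 46) + 4120) - 3169)) = -((-100*(1 - 200) - 5130) + ((70/19 + 4120) - 3169)) = -((-100*(-199) - 5130) + (((1/19)*70 + 4120) - 3169)) = -((19900 - 5130) + ((70/19 + 4120) - 3169)) = -(14770 + (78350/19 - 3169)) = -(14770 + 18139/19) = -1*298769/19 = -298769/19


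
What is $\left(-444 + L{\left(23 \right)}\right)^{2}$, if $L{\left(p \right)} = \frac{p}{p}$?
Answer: $196249$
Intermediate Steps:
$L{\left(p \right)} = 1$
$\left(-444 + L{\left(23 \right)}\right)^{2} = \left(-444 + 1\right)^{2} = \left(-443\right)^{2} = 196249$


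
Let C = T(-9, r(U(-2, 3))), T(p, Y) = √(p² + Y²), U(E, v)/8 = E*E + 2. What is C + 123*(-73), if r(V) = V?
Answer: -8979 + 3*√265 ≈ -8930.2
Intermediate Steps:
U(E, v) = 16 + 8*E² (U(E, v) = 8*(E*E + 2) = 8*(E² + 2) = 8*(2 + E²) = 16 + 8*E²)
T(p, Y) = √(Y² + p²)
C = 3*√265 (C = √((16 + 8*(-2)²)² + (-9)²) = √((16 + 8*4)² + 81) = √((16 + 32)² + 81) = √(48² + 81) = √(2304 + 81) = √2385 = 3*√265 ≈ 48.836)
C + 123*(-73) = 3*√265 + 123*(-73) = 3*√265 - 8979 = -8979 + 3*√265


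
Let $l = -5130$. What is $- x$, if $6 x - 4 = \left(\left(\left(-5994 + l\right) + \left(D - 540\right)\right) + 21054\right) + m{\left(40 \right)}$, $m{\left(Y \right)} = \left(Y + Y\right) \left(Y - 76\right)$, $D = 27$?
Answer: $- \frac{6541}{6} \approx -1090.2$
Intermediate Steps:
$m{\left(Y \right)} = 2 Y \left(-76 + Y\right)$
$x = \frac{6541}{6}$ ($x = \frac{2}{3} + \frac{\left(\left(\left(-5994 - 5130\right) + \left(27 - 540\right)\right) + 21054\right) + 2 \cdot 40 \left(-76 + 40\right)}{6} = \frac{2}{3} + \frac{\left(\left(-11124 + \left(27 - 540\right)\right) + 21054\right) + 2 \cdot 40 \left(-36\right)}{6} = \frac{2}{3} + \frac{\left(\left(-11124 - 513\right) + 21054\right) - 2880}{6} = \frac{2}{3} + \frac{\left(-11637 + 21054\right) - 2880}{6} = \frac{2}{3} + \frac{9417 - 2880}{6} = \frac{2}{3} + \frac{1}{6} \cdot 6537 = \frac{2}{3} + \frac{2179}{2} = \frac{6541}{6} \approx 1090.2$)
$- x = \left(-1\right) \frac{6541}{6} = - \frac{6541}{6}$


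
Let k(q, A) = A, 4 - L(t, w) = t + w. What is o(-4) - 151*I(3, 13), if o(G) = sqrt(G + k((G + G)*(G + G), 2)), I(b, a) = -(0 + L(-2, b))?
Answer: 453 + I*sqrt(2) ≈ 453.0 + 1.4142*I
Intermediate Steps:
L(t, w) = 4 - t - w (L(t, w) = 4 - (t + w) = 4 + (-t - w) = 4 - t - w)
I(b, a) = -6 + b (I(b, a) = -(0 + (4 - 1*(-2) - b)) = -(0 + (4 + 2 - b)) = -(0 + (6 - b)) = -(6 - b) = -6 + b)
o(G) = sqrt(2 + G) (o(G) = sqrt(G + 2) = sqrt(2 + G))
o(-4) - 151*I(3, 13) = sqrt(2 - 4) - 151*(-6 + 3) = sqrt(-2) - 151*(-3) = I*sqrt(2) + 453 = 453 + I*sqrt(2)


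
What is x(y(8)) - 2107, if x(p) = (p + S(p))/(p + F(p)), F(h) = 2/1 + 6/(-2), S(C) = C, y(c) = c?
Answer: -14733/7 ≈ -2104.7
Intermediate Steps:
F(h) = -1 (F(h) = 2*1 + 6*(-½) = 2 - 3 = -1)
x(p) = 2*p/(-1 + p) (x(p) = (p + p)/(p - 1) = (2*p)/(-1 + p) = 2*p/(-1 + p))
x(y(8)) - 2107 = 2*8/(-1 + 8) - 2107 = 2*8/7 - 2107 = 2*8*(⅐) - 2107 = 16/7 - 2107 = -14733/7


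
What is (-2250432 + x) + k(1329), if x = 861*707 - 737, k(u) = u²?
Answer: 123799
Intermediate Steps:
x = 607990 (x = 608727 - 737 = 607990)
(-2250432 + x) + k(1329) = (-2250432 + 607990) + 1329² = -1642442 + 1766241 = 123799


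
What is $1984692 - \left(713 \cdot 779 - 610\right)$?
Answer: $1429875$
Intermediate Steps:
$1984692 - \left(713 \cdot 779 - 610\right) = 1984692 - \left(555427 - 610\right) = 1984692 - 554817 = 1429875$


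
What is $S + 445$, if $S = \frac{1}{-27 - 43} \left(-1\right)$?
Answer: $\frac{31151}{70} \approx 445.01$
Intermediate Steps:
$S = \frac{1}{70}$ ($S = \frac{1}{-70} \left(-1\right) = \left(- \frac{1}{70}\right) \left(-1\right) = \frac{1}{70} \approx 0.014286$)
$S + 445 = \frac{1}{70} + 445 = \frac{31151}{70}$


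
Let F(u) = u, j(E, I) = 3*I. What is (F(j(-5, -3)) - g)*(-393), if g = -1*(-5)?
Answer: 5502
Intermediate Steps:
g = 5
(F(j(-5, -3)) - g)*(-393) = (3*(-3) - 1*5)*(-393) = (-9 - 5)*(-393) = -14*(-393) = 5502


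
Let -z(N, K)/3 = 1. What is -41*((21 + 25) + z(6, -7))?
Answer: -1763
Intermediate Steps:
z(N, K) = -3 (z(N, K) = -3*1 = -3)
-41*((21 + 25) + z(6, -7)) = -41*((21 + 25) - 3) = -41*(46 - 3) = -41*43 = -1763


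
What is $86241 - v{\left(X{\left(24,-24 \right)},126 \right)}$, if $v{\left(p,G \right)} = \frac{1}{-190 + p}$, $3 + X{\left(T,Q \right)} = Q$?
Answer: $\frac{18714298}{217} \approx 86241.0$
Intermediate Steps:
$X{\left(T,Q \right)} = -3 + Q$
$86241 - v{\left(X{\left(24,-24 \right)},126 \right)} = 86241 - \frac{1}{-190 - 27} = 86241 - \frac{1}{-217} = 86241 - - \frac{1}{217} = 86241 + \frac{1}{217} = \frac{18714298}{217}$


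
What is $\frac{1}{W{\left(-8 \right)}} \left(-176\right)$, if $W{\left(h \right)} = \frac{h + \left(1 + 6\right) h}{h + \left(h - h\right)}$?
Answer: $-22$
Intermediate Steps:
$W{\left(h \right)} = 8$ ($W{\left(h \right)} = \frac{h + 7 h}{h + 0} = \frac{8 h}{h} = 8$)
$\frac{1}{W{\left(-8 \right)}} \left(-176\right) = \frac{1}{8} \left(-176\right) = -22$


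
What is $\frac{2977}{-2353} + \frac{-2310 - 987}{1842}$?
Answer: $- \frac{339525}{111134} \approx -3.0551$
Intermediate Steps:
$\frac{2977}{-2353} + \frac{-2310 - 987}{1842} = 2977 \left(- \frac{1}{2353}\right) - \frac{1099}{614} = - \frac{229}{181} - \frac{1099}{614} = - \frac{339525}{111134}$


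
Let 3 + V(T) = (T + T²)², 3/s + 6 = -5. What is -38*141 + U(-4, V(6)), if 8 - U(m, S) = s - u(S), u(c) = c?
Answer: -39476/11 ≈ -3588.7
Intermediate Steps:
s = -3/11 (s = 3/(-6 - 5) = 3/(-11) = 3*(-1/11) = -3/11 ≈ -0.27273)
V(T) = -3 + (T + T²)²
U(m, S) = 91/11 + S (U(m, S) = 8 - (-3/11 - S) = 8 + (3/11 + S) = 91/11 + S)
-38*141 + U(-4, V(6)) = -38*141 + (91/11 + (-3 + 6²*(1 + 6)²)) = -5358 + (91/11 + (-3 + 36*7²)) = -5358 + (91/11 + (-3 + 36*49)) = -5358 + (91/11 + (-3 + 1764)) = -5358 + (91/11 + 1761) = -5358 + 19462/11 = -39476/11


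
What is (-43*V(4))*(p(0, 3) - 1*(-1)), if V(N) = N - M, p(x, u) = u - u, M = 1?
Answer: -129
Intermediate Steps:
p(x, u) = 0
V(N) = -1 + N (V(N) = N - 1*1 = N - 1 = -1 + N)
(-43*V(4))*(p(0, 3) - 1*(-1)) = (-43*(-1 + 4))*(0 - 1*(-1)) = (-43*3)*(0 + 1) = -129*1 = -129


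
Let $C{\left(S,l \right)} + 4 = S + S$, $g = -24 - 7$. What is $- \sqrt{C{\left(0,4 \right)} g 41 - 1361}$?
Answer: $- \sqrt{3723} \approx -61.016$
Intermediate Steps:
$g = -31$
$C{\left(S,l \right)} = -4 + 2 S$ ($C{\left(S,l \right)} = -4 + \left(S + S\right) = -4 + 2 S$)
$- \sqrt{C{\left(0,4 \right)} g 41 - 1361} = - \sqrt{\left(-4 + 2 \cdot 0\right) \left(-31\right) 41 - 1361} = - \sqrt{\left(-4 + 0\right) \left(-31\right) 41 - 1361} = - \sqrt{\left(-4\right) \left(-31\right) 41 - 1361} = - \sqrt{124 \cdot 41 - 1361} = - \sqrt{5084 - 1361} = - \sqrt{3723}$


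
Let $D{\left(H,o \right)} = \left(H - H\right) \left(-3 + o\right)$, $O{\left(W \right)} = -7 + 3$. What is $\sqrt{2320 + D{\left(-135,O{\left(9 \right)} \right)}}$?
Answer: $4 \sqrt{145} \approx 48.166$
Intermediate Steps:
$O{\left(W \right)} = -4$
$D{\left(H,o \right)} = 0$ ($D{\left(H,o \right)} = 0 \left(-3 + o\right) = 0$)
$\sqrt{2320 + D{\left(-135,O{\left(9 \right)} \right)}} = \sqrt{2320 + 0} = \sqrt{2320} = 4 \sqrt{145}$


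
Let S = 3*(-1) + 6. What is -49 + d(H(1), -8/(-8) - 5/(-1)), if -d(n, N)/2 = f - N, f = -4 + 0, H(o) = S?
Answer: -29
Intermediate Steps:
S = 3 (S = -3 + 6 = 3)
H(o) = 3
f = -4
d(n, N) = 8 + 2*N (d(n, N) = -2*(-4 - N) = 8 + 2*N)
-49 + d(H(1), -8/(-8) - 5/(-1)) = -49 + (8 + 2*(-8/(-8) - 5/(-1))) = -49 + (8 + 2*(-8*(-⅛) - 5*(-1))) = -49 + (8 + 2*(1 + 5)) = -49 + (8 + 2*6) = -49 + (8 + 12) = -49 + 20 = -29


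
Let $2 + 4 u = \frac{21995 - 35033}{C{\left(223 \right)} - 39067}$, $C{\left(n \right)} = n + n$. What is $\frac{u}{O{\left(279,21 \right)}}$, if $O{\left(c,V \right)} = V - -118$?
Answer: $- \frac{16051}{5368319} \approx -0.0029899$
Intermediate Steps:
$O{\left(c,V \right)} = 118 + V$ ($O{\left(c,V \right)} = V + 118 = 118 + V$)
$C{\left(n \right)} = 2 n$
$u = - \frac{16051}{38621}$ ($u = - \frac{1}{2} + \frac{\left(21995 - 35033\right) \frac{1}{2 \cdot 223 - 39067}}{4} = - \frac{1}{2} + \frac{\left(-13038\right) \frac{1}{446 - 39067}}{4} = - \frac{1}{2} + \frac{\left(-13038\right) \frac{1}{-38621}}{4} = - \frac{1}{2} + \frac{\left(-13038\right) \left(- \frac{1}{38621}\right)}{4} = - \frac{1}{2} + \frac{1}{4} \cdot \frac{13038}{38621} = - \frac{1}{2} + \frac{6519}{77242} = - \frac{16051}{38621} \approx -0.4156$)
$\frac{u}{O{\left(279,21 \right)}} = - \frac{16051}{38621 \left(118 + 21\right)} = - \frac{16051}{38621 \cdot 139} = \left(- \frac{16051}{38621}\right) \frac{1}{139} = - \frac{16051}{5368319}$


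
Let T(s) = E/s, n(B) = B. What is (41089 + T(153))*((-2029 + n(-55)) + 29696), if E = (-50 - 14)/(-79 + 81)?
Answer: 19287242780/17 ≈ 1.1345e+9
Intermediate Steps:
E = -32 (E = -64/2 = -64*½ = -32)
T(s) = -32/s
(41089 + T(153))*((-2029 + n(-55)) + 29696) = (41089 - 32/153)*((-2029 - 55) + 29696) = (41089 - 32*1/153)*(-2084 + 29696) = (41089 - 32/153)*27612 = (6286585/153)*27612 = 19287242780/17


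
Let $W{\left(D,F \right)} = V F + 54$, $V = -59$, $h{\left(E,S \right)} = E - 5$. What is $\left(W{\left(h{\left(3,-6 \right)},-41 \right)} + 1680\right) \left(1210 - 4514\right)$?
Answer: $-13721512$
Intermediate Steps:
$h{\left(E,S \right)} = -5 + E$
$W{\left(D,F \right)} = 54 - 59 F$ ($W{\left(D,F \right)} = - 59 F + 54 = 54 - 59 F$)
$\left(W{\left(h{\left(3,-6 \right)},-41 \right)} + 1680\right) \left(1210 - 4514\right) = \left(\left(54 - -2419\right) + 1680\right) \left(1210 - 4514\right) = \left(\left(54 + 2419\right) + 1680\right) \left(-3304\right) = \left(2473 + 1680\right) \left(-3304\right) = 4153 \left(-3304\right) = -13721512$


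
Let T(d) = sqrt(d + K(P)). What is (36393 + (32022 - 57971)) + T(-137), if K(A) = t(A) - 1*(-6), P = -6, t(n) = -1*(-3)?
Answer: 10444 + 8*I*sqrt(2) ≈ 10444.0 + 11.314*I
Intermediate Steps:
t(n) = 3
K(A) = 9 (K(A) = 3 - 1*(-6) = 3 + 6 = 9)
T(d) = sqrt(9 + d) (T(d) = sqrt(d + 9) = sqrt(9 + d))
(36393 + (32022 - 57971)) + T(-137) = (36393 + (32022 - 57971)) + sqrt(9 - 137) = (36393 - 25949) + sqrt(-128) = 10444 + 8*I*sqrt(2)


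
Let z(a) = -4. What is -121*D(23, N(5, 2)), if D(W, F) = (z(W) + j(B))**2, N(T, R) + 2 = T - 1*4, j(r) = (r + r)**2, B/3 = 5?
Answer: -97140736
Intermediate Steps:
B = 15 (B = 3*5 = 15)
j(r) = 4*r**2 (j(r) = (2*r)**2 = 4*r**2)
N(T, R) = -6 + T (N(T, R) = -2 + (T - 1*4) = -2 + (T - 4) = -2 + (-4 + T) = -6 + T)
D(W, F) = 802816 (D(W, F) = (-4 + 4*15**2)**2 = (-4 + 4*225)**2 = (-4 + 900)**2 = 896**2 = 802816)
-121*D(23, N(5, 2)) = -121*802816 = -97140736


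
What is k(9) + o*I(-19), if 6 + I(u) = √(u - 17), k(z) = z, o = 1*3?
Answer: -9 + 18*I ≈ -9.0 + 18.0*I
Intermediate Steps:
o = 3
I(u) = -6 + √(-17 + u) (I(u) = -6 + √(u - 17) = -6 + √(-17 + u))
k(9) + o*I(-19) = 9 + 3*(-6 + √(-17 - 19)) = 9 + 3*(-6 + √(-36)) = 9 + 3*(-6 + 6*I) = 9 + (-18 + 18*I) = -9 + 18*I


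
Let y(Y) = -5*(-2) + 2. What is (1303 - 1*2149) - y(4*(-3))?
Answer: -858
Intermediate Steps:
y(Y) = 12 (y(Y) = 10 + 2 = 12)
(1303 - 1*2149) - y(4*(-3)) = (1303 - 1*2149) - 1*12 = (1303 - 2149) - 12 = -846 - 12 = -858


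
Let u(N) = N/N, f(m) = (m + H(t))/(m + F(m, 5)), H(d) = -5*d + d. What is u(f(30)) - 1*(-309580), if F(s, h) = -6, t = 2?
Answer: 309581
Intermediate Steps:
H(d) = -4*d
f(m) = (-8 + m)/(-6 + m) (f(m) = (m - 4*2)/(m - 6) = (m - 8)/(-6 + m) = (-8 + m)/(-6 + m))
u(N) = 1
u(f(30)) - 1*(-309580) = 1 - 1*(-309580) = 1 + 309580 = 309581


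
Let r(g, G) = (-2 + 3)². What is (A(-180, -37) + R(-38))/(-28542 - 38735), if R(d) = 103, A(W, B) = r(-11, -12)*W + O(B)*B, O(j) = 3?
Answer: 188/67277 ≈ 0.0027944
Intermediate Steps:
r(g, G) = 1 (r(g, G) = 1² = 1)
A(W, B) = W + 3*B (A(W, B) = 1*W + 3*B = W + 3*B)
(A(-180, -37) + R(-38))/(-28542 - 38735) = ((-180 + 3*(-37)) + 103)/(-28542 - 38735) = ((-180 - 111) + 103)/(-67277) = (-291 + 103)*(-1/67277) = -188*(-1/67277) = 188/67277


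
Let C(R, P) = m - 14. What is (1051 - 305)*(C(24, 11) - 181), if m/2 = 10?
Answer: -130550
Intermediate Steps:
m = 20 (m = 2*10 = 20)
C(R, P) = 6 (C(R, P) = 20 - 14 = 6)
(1051 - 305)*(C(24, 11) - 181) = (1051 - 305)*(6 - 181) = 746*(-175) = -130550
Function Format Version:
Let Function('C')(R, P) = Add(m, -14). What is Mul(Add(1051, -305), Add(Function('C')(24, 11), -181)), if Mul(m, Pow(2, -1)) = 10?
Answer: -130550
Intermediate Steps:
m = 20 (m = Mul(2, 10) = 20)
Function('C')(R, P) = 6 (Function('C')(R, P) = Add(20, -14) = 6)
Mul(Add(1051, -305), Add(Function('C')(24, 11), -181)) = Mul(Add(1051, -305), Add(6, -181)) = Mul(746, -175) = -130550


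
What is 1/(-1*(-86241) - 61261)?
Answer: 1/24980 ≈ 4.0032e-5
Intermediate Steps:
1/(-1*(-86241) - 61261) = 1/(86241 - 61261) = 1/24980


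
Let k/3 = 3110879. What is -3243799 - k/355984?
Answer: -1154749875853/355984 ≈ -3.2438e+6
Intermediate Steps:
k = 9332637 (k = 3*3110879 = 9332637)
-3243799 - k/355984 = -3243799 - 9332637/355984 = -1154749875853/355984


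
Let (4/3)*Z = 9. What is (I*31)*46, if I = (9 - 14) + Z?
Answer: 4991/2 ≈ 2495.5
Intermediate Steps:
Z = 27/4 (Z = (¾)*9 = 27/4 ≈ 6.7500)
I = 7/4 (I = (9 - 14) + 27/4 = -5 + 27/4 = 7/4 ≈ 1.7500)
(I*31)*46 = ((7/4)*31)*46 = (217/4)*46 = 4991/2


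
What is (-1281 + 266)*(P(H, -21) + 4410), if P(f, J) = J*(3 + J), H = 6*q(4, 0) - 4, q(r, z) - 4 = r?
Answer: -4859820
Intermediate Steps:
q(r, z) = 4 + r
H = 44 (H = 6*(4 + 4) - 4 = 6*8 - 4 = 48 - 4 = 44)
(-1281 + 266)*(P(H, -21) + 4410) = (-1281 + 266)*(-21*(3 - 21) + 4410) = -1015*(-21*(-18) + 4410) = -1015*(378 + 4410) = -1015*4788 = -4859820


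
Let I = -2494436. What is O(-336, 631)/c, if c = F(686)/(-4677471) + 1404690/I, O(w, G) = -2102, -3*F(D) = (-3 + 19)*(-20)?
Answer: 5255443845417924/1407999174035 ≈ 3732.6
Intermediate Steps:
F(D) = 320/3 (F(D) = -(-3 + 19)*(-20)/3 = -16*(-20)/3 = -⅓*(-320) = 320/3)
c = -1407999174035/2500211153862 (c = (320/3)/(-4677471) + 1404690/(-2494436) = (320/3)*(-1/4677471) + 1404690*(-1/2494436) = -320/14032413 - 100335/178174 = -1407999174035/2500211153862 ≈ -0.56315)
O(-336, 631)/c = -2102/(-1407999174035/2500211153862) = -2102*(-2500211153862/1407999174035) = 5255443845417924/1407999174035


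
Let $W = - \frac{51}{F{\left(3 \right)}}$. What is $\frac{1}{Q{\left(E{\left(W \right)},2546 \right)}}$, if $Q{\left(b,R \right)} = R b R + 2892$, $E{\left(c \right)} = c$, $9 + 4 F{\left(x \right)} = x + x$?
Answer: $\frac{1}{440786780} \approx 2.2687 \cdot 10^{-9}$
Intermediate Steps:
$F{\left(x \right)} = - \frac{9}{4} + \frac{x}{2}$ ($F{\left(x \right)} = - \frac{9}{4} + \frac{x + x}{4} = - \frac{9}{4} + \frac{2 x}{4} = - \frac{9}{4} + \frac{x}{2}$)
$W = 68$ ($W = - \frac{51}{- \frac{9}{4} + \frac{1}{2} \cdot 3} = - \frac{51}{- \frac{9}{4} + \frac{3}{2}} = - \frac{51}{- \frac{3}{4}} = \left(-51\right) \left(- \frac{4}{3}\right) = 68$)
$Q{\left(b,R \right)} = 2892 + b R^{2}$ ($Q{\left(b,R \right)} = b R^{2} + 2892 = 2892 + b R^{2}$)
$\frac{1}{Q{\left(E{\left(W \right)},2546 \right)}} = \frac{1}{2892 + 68 \cdot 2546^{2}} = \frac{1}{2892 + 68 \cdot 6482116} = \frac{1}{2892 + 440783888} = \frac{1}{440786780}$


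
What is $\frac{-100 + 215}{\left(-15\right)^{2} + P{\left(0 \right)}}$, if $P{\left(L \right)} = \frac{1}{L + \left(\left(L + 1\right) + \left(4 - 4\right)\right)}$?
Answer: $\frac{115}{226} \approx 0.50885$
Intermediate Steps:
$P{\left(L \right)} = \frac{1}{1 + 2 L}$ ($P{\left(L \right)} = \frac{1}{L + \left(\left(1 + L\right) + 0\right)} = \frac{1}{L + \left(1 + L\right)} = \frac{1}{1 + 2 L}$)
$\frac{-100 + 215}{\left(-15\right)^{2} + P{\left(0 \right)}} = \frac{-100 + 215}{\left(-15\right)^{2} + \frac{1}{1 + 2 \cdot 0}} = \frac{115}{225 + \frac{1}{1 + 0}} = \frac{115}{225 + 1^{-1}} = \frac{115}{225 + 1} = \frac{115}{226}$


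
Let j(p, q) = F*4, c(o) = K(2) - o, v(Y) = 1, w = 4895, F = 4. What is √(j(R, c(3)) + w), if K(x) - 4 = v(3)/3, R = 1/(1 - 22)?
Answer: √4911 ≈ 70.078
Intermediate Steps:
R = -1/21 (R = 1/(-21) = -1/21 ≈ -0.047619)
K(x) = 13/3 (K(x) = 4 + 1/3 = 4 + 1*(⅓) = 4 + ⅓ = 13/3)
c(o) = 13/3 - o
j(p, q) = 16 (j(p, q) = 4*4 = 16)
√(j(R, c(3)) + w) = √(16 + 4895) = √4911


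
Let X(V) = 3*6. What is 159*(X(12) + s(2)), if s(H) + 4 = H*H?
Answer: 2862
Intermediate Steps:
X(V) = 18
s(H) = -4 + H² (s(H) = -4 + H*H = -4 + H²)
159*(X(12) + s(2)) = 159*(18 + (-4 + 2²)) = 159*(18 + (-4 + 4)) = 159*(18 + 0) = 159*18 = 2862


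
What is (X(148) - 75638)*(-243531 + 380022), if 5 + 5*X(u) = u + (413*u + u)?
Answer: -8647387305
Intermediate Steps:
X(u) = -1 + 83*u (X(u) = -1 + (u + (413*u + u))/5 = -1 + (u + 414*u)/5 = -1 + (415*u)/5 = -1 + 83*u)
(X(148) - 75638)*(-243531 + 380022) = ((-1 + 83*148) - 75638)*(-243531 + 380022) = ((-1 + 12284) - 75638)*136491 = (12283 - 75638)*136491 = -63355*136491 = -8647387305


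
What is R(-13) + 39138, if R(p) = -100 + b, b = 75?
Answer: 39113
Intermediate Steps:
R(p) = -25 (R(p) = -100 + 75 = -25)
R(-13) + 39138 = -25 + 39138 = 39113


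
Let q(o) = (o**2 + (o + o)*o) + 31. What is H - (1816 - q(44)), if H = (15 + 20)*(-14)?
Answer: 3533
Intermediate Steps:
q(o) = 31 + 3*o**2 (q(o) = (o**2 + (2*o)*o) + 31 = (o**2 + 2*o**2) + 31 = 3*o**2 + 31 = 31 + 3*o**2)
H = -490 (H = 35*(-14) = -490)
H - (1816 - q(44)) = -490 - (1816 - (31 + 3*44**2)) = -490 - (1816 - (31 + 3*1936)) = -490 - (1816 - (31 + 5808)) = -490 - (1816 - 1*5839) = -490 - (1816 - 5839) = -490 - 1*(-4023) = -490 + 4023 = 3533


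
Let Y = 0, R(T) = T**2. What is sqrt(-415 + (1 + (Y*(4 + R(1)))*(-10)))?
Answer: 3*I*sqrt(46) ≈ 20.347*I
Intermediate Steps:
sqrt(-415 + (1 + (Y*(4 + R(1)))*(-10))) = sqrt(-415 + (1 + (0*(4 + 1**2))*(-10))) = sqrt(-415 + (1 + (0*(4 + 1))*(-10))) = sqrt(-415 + (1 + (0*5)*(-10))) = sqrt(-415 + (1 + 0*(-10))) = sqrt(-415 + (1 + 0)) = sqrt(-415 + 1) = sqrt(-414) = 3*I*sqrt(46)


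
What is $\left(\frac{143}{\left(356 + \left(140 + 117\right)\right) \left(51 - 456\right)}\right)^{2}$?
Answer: $\frac{20449}{61635510225} \approx 3.3177 \cdot 10^{-7}$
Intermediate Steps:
$\left(\frac{143}{\left(356 + \left(140 + 117\right)\right) \left(51 - 456\right)}\right)^{2} = \left(\frac{143}{\left(356 + 257\right) \left(-405\right)}\right)^{2} = \left(\frac{143}{613 \left(-405\right)}\right)^{2} = \left(\frac{143}{-248265}\right)^{2} = \left(143 \left(- \frac{1}{248265}\right)\right)^{2} = \left(- \frac{143}{248265}\right)^{2} = \frac{20449}{61635510225}$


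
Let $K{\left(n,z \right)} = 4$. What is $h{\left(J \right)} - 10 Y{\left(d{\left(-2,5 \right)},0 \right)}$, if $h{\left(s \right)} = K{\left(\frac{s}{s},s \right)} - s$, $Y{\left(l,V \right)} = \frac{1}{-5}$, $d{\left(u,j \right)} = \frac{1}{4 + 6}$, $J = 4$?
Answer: $2$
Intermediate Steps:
$d{\left(u,j \right)} = \frac{1}{10}$
$Y{\left(l,V \right)} = - \frac{1}{5}$
$h{\left(s \right)} = 4 - s$
$h{\left(J \right)} - 10 Y{\left(d{\left(-2,5 \right)},0 \right)} = \left(4 - 4\right) - -2 = \left(4 - 4\right) + 2 = 0 + 2 = 2$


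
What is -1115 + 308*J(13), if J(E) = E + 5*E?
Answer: 22909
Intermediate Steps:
J(E) = 6*E
-1115 + 308*J(13) = -1115 + 308*(6*13) = -1115 + 308*78 = -1115 + 24024 = 22909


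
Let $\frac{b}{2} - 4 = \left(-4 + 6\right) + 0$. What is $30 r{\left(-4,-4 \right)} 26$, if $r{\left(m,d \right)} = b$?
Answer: $9360$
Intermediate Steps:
$b = 12$ ($b = 8 + 2 \left(\left(-4 + 6\right) + 0\right) = 8 + 2 \left(2 + 0\right) = 8 + 2 \cdot 2 = 8 + 4 = 12$)
$r{\left(m,d \right)} = 12$
$30 r{\left(-4,-4 \right)} 26 = 30 \cdot 12 \cdot 26 = 360 \cdot 26 = 9360$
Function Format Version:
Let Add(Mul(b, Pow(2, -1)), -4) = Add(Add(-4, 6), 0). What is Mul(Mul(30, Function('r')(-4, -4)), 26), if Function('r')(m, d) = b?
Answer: 9360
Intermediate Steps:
b = 12 (b = Add(8, Mul(2, Add(Add(-4, 6), 0))) = Add(8, Mul(2, Add(2, 0))) = Add(8, Mul(2, 2)) = Add(8, 4) = 12)
Function('r')(m, d) = 12
Mul(Mul(30, Function('r')(-4, -4)), 26) = Mul(Mul(30, 12), 26) = Mul(360, 26) = 9360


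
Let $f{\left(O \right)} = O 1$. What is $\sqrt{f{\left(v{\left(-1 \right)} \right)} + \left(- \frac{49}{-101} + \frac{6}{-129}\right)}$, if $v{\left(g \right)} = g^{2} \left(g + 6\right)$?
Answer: $\frac{2 \sqrt{25645415}}{4343} \approx 2.3321$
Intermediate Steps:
$v{\left(g \right)} = g^{2} \left(6 + g\right)$
$f{\left(O \right)} = O$
$\sqrt{f{\left(v{\left(-1 \right)} \right)} + \left(- \frac{49}{-101} + \frac{6}{-129}\right)} = \sqrt{\left(-1\right)^{2} \left(6 - 1\right) + \left(- \frac{49}{-101} + \frac{6}{-129}\right)} = \sqrt{1 \cdot 5 + \left(\left(-49\right) \left(- \frac{1}{101}\right) + 6 \left(- \frac{1}{129}\right)\right)} = \sqrt{5 + \left(\frac{49}{101} - \frac{2}{43}\right)} = \sqrt{5 + \frac{1905}{4343}} = \sqrt{\frac{23620}{4343}} = \frac{2 \sqrt{25645415}}{4343}$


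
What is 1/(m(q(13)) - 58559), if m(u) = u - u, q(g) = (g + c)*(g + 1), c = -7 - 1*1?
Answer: -1/58559 ≈ -1.7077e-5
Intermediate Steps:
c = -8 (c = -7 - 1 = -8)
q(g) = (1 + g)*(-8 + g) (q(g) = (g - 8)*(g + 1) = (-8 + g)*(1 + g) = (1 + g)*(-8 + g))
m(u) = 0
1/(m(q(13)) - 58559) = 1/(0 - 58559) = 1/(-58559) = -1/58559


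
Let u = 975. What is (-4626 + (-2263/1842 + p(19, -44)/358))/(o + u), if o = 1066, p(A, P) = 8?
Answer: -1525673177/672954438 ≈ -2.2671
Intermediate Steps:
(-4626 + (-2263/1842 + p(19, -44)/358))/(o + u) = (-4626 + (-2263/1842 + 8/358))/(1066 + 975) = (-4626 + (-2263*1/1842 + 8*(1/358)))/2041 = (-4626 + (-2263/1842 + 4/179))*(1/2041) = (-4626 - 397709/329718)*(1/2041) = -1525673177/329718*1/2041 = -1525673177/672954438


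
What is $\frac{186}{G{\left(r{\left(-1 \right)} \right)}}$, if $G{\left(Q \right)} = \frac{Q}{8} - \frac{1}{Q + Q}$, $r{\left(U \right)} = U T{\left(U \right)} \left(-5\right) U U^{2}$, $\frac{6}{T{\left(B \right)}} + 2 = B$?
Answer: $155$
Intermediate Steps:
$T{\left(B \right)} = \frac{6}{-2 + B}$
$r{\left(U \right)} = - \frac{30 U^{4}}{-2 + U}$ ($r{\left(U \right)} = U \frac{6}{-2 + U} \left(-5\right) U U^{2} = \frac{6 U}{-2 + U} \left(-5\right) U U^{2} = - \frac{30 U}{-2 + U} U U^{2} = - \frac{30 U^{2}}{-2 + U} U^{2} = - \frac{30 U^{4}}{-2 + U}$)
$G{\left(Q \right)} = - \frac{1}{2 Q} + \frac{Q}{8}$ ($G{\left(Q \right)} = Q \frac{1}{8} - \frac{1}{2 Q} = \frac{Q}{8} - \frac{1}{2 Q} = - \frac{1}{2 Q} + \frac{Q}{8}$)
$\frac{186}{G{\left(r{\left(-1 \right)} \right)}} = \frac{186}{\frac{1}{8} \frac{1}{\left(-30\right) \left(-1\right)^{4} \frac{1}{-2 - 1}} \left(-4 + \left(- \frac{30 \left(-1\right)^{4}}{-2 - 1}\right)^{2}\right)} = \frac{186}{\frac{1}{8} \frac{1}{\left(-30\right) 1 \frac{1}{-3}} \left(-4 + \left(\left(-30\right) 1 \frac{1}{-3}\right)^{2}\right)} = \frac{186}{\frac{1}{8} \frac{1}{\left(-30\right) 1 \left(- \frac{1}{3}\right)} \left(-4 + \left(\left(-30\right) 1 \left(- \frac{1}{3}\right)\right)^{2}\right)} = \frac{186}{\frac{1}{8} \cdot \frac{1}{10} \left(-4 + 10^{2}\right)} = \frac{186}{\frac{1}{8} \cdot \frac{1}{10} \left(-4 + 100\right)} = \frac{186}{\frac{1}{8} \cdot \frac{1}{10} \cdot 96} = \frac{186}{\frac{6}{5}} = 186 \cdot \frac{5}{6} = 155$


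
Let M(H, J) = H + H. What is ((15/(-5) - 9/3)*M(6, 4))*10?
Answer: -720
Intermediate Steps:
M(H, J) = 2*H
((15/(-5) - 9/3)*M(6, 4))*10 = ((15/(-5) - 9/3)*(2*6))*10 = ((15*(-1/5) - 9*1/3)*12)*10 = ((-3 - 3)*12)*10 = -6*12*10 = -72*10 = -720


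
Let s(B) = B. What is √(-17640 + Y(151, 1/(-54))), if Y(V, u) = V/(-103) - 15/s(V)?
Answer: I*√4267420724098/15553 ≈ 132.82*I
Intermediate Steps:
Y(V, u) = -15/V - V/103 (Y(V, u) = V/(-103) - 15/V = V*(-1/103) - 15/V = -V/103 - 15/V = -15/V - V/103)
√(-17640 + Y(151, 1/(-54))) = √(-17640 + (-15/151 - 1/103*151)) = √(-17640 + (-15*1/151 - 151/103)) = √(-17640 + (-15/151 - 151/103)) = √(-17640 - 24346/15553) = √(-274379266/15553) = I*√4267420724098/15553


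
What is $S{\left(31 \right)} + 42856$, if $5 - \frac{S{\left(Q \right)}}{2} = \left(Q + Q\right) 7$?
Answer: $41998$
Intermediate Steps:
$S{\left(Q \right)} = 10 - 28 Q$ ($S{\left(Q \right)} = 10 - 2 \left(Q + Q\right) 7 = 10 - 2 \cdot 2 Q 7 = 10 - 2 \cdot 14 Q = 10 - 28 Q$)
$S{\left(31 \right)} + 42856 = \left(10 - 868\right) + 42856 = -858 + 42856 = 41998$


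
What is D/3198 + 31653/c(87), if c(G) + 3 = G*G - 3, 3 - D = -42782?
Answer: 141603083/8062158 ≈ 17.564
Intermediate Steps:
D = 42785 (D = 3 - 1*(-42782) = 3 + 42782 = 42785)
c(G) = -6 + G**2 (c(G) = -3 + (G*G - 3) = -3 + (G**2 - 3) = -3 + (-3 + G**2) = -6 + G**2)
D/3198 + 31653/c(87) = 42785/3198 + 31653/(-6 + 87**2) = 42785*(1/3198) + 31653/(-6 + 7569) = 42785/3198 + 31653/7563 = 42785/3198 + 31653*(1/7563) = 42785/3198 + 10551/2521 = 141603083/8062158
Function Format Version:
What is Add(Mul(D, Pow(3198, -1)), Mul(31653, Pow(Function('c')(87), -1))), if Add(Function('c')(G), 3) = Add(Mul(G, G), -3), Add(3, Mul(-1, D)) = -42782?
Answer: Rational(141603083, 8062158) ≈ 17.564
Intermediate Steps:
D = 42785 (D = Add(3, Mul(-1, -42782)) = Add(3, 42782) = 42785)
Function('c')(G) = Add(-6, Pow(G, 2)) (Function('c')(G) = Add(-3, Add(Mul(G, G), -3)) = Add(-3, Add(Pow(G, 2), -3)) = Add(-3, Add(-3, Pow(G, 2))) = Add(-6, Pow(G, 2)))
Add(Mul(D, Pow(3198, -1)), Mul(31653, Pow(Function('c')(87), -1))) = Add(Mul(42785, Pow(3198, -1)), Mul(31653, Pow(Add(-6, Pow(87, 2)), -1))) = Add(Mul(42785, Rational(1, 3198)), Mul(31653, Pow(Add(-6, 7569), -1))) = Add(Rational(42785, 3198), Mul(31653, Pow(7563, -1))) = Add(Rational(42785, 3198), Mul(31653, Rational(1, 7563))) = Add(Rational(42785, 3198), Rational(10551, 2521)) = Rational(141603083, 8062158)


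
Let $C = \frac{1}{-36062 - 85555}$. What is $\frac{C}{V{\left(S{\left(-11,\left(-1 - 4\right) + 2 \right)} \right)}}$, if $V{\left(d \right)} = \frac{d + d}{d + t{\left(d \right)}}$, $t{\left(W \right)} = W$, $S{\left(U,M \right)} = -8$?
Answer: $- \frac{1}{121617} \approx -8.2225 \cdot 10^{-6}$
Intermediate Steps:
$C = - \frac{1}{121617}$ ($C = \frac{1}{-121617} = - \frac{1}{121617} \approx -8.2225 \cdot 10^{-6}$)
$V{\left(d \right)} = 1$ ($V{\left(d \right)} = \frac{d + d}{d + d} = \frac{2 d}{2 d} = 2 d \frac{1}{2 d} = 1$)
$\frac{C}{V{\left(S{\left(-11,\left(-1 - 4\right) + 2 \right)} \right)}} = - \frac{1}{121617 \cdot 1} = \left(- \frac{1}{121617}\right) 1 = - \frac{1}{121617}$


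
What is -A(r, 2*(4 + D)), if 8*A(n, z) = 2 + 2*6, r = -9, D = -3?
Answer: -7/4 ≈ -1.7500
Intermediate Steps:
A(n, z) = 7/4 (A(n, z) = (2 + 2*6)/8 = (2 + 12)/8 = (⅛)*14 = 7/4)
-A(r, 2*(4 + D)) = -1*7/4 = -7/4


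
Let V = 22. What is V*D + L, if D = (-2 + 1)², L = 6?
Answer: 28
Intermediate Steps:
D = 1 (D = (-1)² = 1)
V*D + L = 22*1 + 6 = 22 + 6 = 28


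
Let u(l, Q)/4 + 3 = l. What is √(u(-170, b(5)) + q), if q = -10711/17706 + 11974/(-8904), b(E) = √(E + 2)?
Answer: I*√29944478018438529/6568926 ≈ 26.343*I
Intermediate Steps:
b(E) = √(2 + E)
u(l, Q) = -12 + 4*l
q = -25615199/13137852 (q = -10711*1/17706 + 11974*(-1/8904) = -10711/17706 - 5987/4452 = -25615199/13137852 ≈ -1.9497)
√(u(-170, b(5)) + q) = √((-12 + 4*(-170)) - 25615199/13137852) = √((-12 - 680) - 25615199/13137852) = √(-692 - 25615199/13137852) = √(-9117008783/13137852) = I*√29944478018438529/6568926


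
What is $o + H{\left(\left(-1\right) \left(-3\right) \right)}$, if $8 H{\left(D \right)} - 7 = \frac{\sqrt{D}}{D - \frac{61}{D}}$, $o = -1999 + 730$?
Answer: $- \frac{10145}{8} - \frac{3 \sqrt{3}}{416} \approx -1268.1$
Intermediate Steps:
$o = -1269$
$H{\left(D \right)} = \frac{7}{8} + \frac{\sqrt{D}}{8 \left(D - \frac{61}{D}\right)}$ ($H{\left(D \right)} = \frac{7}{8} + \frac{\frac{1}{D - \frac{61}{D}} \sqrt{D}}{8} = \frac{7}{8} + \frac{\sqrt{D} \frac{1}{D - \frac{61}{D}}}{8} = \frac{7}{8} + \frac{\sqrt{D}}{8 \left(D - \frac{61}{D}\right)}$)
$o + H{\left(\left(-1\right) \left(-3\right) \right)} = -1269 + \frac{-427 + \left(\left(-1\right) \left(-3\right)\right)^{\frac{3}{2}} + 7 \left(\left(-1\right) \left(-3\right)\right)^{2}}{8 \left(-61 + \left(\left(-1\right) \left(-3\right)\right)^{2}\right)} = -1269 + \frac{-427 + 3^{\frac{3}{2}} + 7 \cdot 3^{2}}{8 \left(-61 + 3^{2}\right)} = -1269 + \frac{-427 + 3 \sqrt{3} + 7 \cdot 9}{8 \left(-61 + 9\right)} = -1269 + \frac{-427 + 3 \sqrt{3} + 63}{8 \left(-52\right)} = -1269 + \frac{1}{8} \left(- \frac{1}{52}\right) \left(-364 + 3 \sqrt{3}\right) = -1269 + \left(\frac{7}{8} - \frac{3 \sqrt{3}}{416}\right) = - \frac{10145}{8} - \frac{3 \sqrt{3}}{416}$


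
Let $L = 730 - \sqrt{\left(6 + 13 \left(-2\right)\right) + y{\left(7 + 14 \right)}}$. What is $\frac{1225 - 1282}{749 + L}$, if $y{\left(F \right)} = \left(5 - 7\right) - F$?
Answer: $- \frac{84303}{2187484} - \frac{57 i \sqrt{43}}{2187484} \approx -0.038539 - 0.00017087 i$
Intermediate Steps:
$y{\left(F \right)} = -2 - F$
$L = 730 - i \sqrt{43}$ ($L = 730 - \sqrt{\left(6 + 13 \left(-2\right)\right) - 23} = 730 - \sqrt{\left(6 - 26\right) - 23} = 730 - \sqrt{-20 - 23} = 730 - \sqrt{-43} = 730 - i \sqrt{43} \approx 730.0 - 6.5574 i$)
$\frac{1225 - 1282}{749 + L} = \frac{1225 - 1282}{749 + \left(730 - i \sqrt{43}\right)} = - \frac{57}{1479 - i \sqrt{43}}$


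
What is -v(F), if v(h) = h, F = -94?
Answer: 94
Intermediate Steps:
-v(F) = -1*(-94) = 94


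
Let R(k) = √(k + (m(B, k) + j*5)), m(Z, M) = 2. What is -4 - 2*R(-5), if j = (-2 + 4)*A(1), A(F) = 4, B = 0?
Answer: -4 - 2*√37 ≈ -16.166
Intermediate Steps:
j = 8 (j = (-2 + 4)*4 = 2*4 = 8)
R(k) = √(42 + k) (R(k) = √(k + (2 + 8*5)) = √(k + (2 + 40)) = √(k + 42) = √(42 + k))
-4 - 2*R(-5) = -4 - 2*√(42 - 5) = -4 - 2*√37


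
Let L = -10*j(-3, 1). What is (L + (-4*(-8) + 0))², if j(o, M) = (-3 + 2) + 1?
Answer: 1024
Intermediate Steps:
j(o, M) = 0 (j(o, M) = -1 + 1 = 0)
L = 0 (L = -10*0 = 0)
(L + (-4*(-8) + 0))² = (0 + (-4*(-8) + 0))² = (0 + (32 + 0))² = (0 + 32)² = 32² = 1024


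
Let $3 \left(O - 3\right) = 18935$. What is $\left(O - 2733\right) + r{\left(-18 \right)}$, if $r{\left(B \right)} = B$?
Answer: $\frac{10691}{3} \approx 3563.7$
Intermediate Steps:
$O = \frac{18944}{3}$ ($O = 3 + \frac{1}{3} \cdot 18935 = 3 + \frac{18935}{3} = \frac{18944}{3} \approx 6314.7$)
$\left(O - 2733\right) + r{\left(-18 \right)} = \left(\frac{18944}{3} - 2733\right) - 18 = \frac{10745}{3} - 18 = \frac{10691}{3}$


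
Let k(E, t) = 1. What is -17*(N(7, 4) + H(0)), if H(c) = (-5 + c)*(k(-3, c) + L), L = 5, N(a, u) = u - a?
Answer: 561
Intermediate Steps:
H(c) = -30 + 6*c (H(c) = (-5 + c)*(1 + 5) = (-5 + c)*6 = -30 + 6*c)
-17*(N(7, 4) + H(0)) = -17*((4 - 1*7) + (-30 + 6*0)) = -17*((4 - 7) + (-30 + 0)) = -17*(-3 - 30) = -17*(-33) = 561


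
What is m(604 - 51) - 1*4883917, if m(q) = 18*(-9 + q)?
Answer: -4874125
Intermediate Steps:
m(q) = -162 + 18*q
m(604 - 51) - 1*4883917 = (-162 + 18*(604 - 51)) - 1*4883917 = (-162 + 18*553) - 4883917 = (-162 + 9954) - 4883917 = 9792 - 4883917 = -4874125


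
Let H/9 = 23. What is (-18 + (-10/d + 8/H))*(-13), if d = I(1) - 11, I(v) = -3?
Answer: 324883/1449 ≈ 224.21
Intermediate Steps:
H = 207 (H = 9*23 = 207)
d = -14 (d = -3 - 11 = -14)
(-18 + (-10/d + 8/H))*(-13) = (-18 + (-10/(-14) + 8/207))*(-13) = (-18 + (-10*(-1/14) + 8*(1/207)))*(-13) = (-18 + (5/7 + 8/207))*(-13) = (-18 + 1091/1449)*(-13) = -24991/1449*(-13) = 324883/1449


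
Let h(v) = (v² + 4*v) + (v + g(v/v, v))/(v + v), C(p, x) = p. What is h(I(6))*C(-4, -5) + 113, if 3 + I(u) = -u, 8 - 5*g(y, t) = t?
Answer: -3071/45 ≈ -68.244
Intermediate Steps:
g(y, t) = 8/5 - t/5
I(u) = -3 - u
h(v) = v² + 4*v + (8/5 + 4*v/5)/(2*v) (h(v) = (v² + 4*v) + (v + (8/5 - v/5))/(v + v) = (v² + 4*v) + (8/5 + 4*v/5)/((2*v)) = (v² + 4*v) + (8/5 + 4*v/5)*(1/(2*v)) = (v² + 4*v) + (8/5 + 4*v/5)/(2*v) = v² + 4*v + (8/5 + 4*v/5)/(2*v))
h(I(6))*C(-4, -5) + 113 = (⅖ + (-3 - 1*6)² + 4*(-3 - 1*6) + 4/(5*(-3 - 1*6)))*(-4) + 113 = (⅖ + (-3 - 6)² + 4*(-3 - 6) + 4/(5*(-3 - 6)))*(-4) + 113 = (⅖ + (-9)² + 4*(-9) + (⅘)/(-9))*(-4) + 113 = (⅖ + 81 - 36 + (⅘)*(-⅑))*(-4) + 113 = (⅖ + 81 - 36 - 4/45)*(-4) + 113 = (2039/45)*(-4) + 113 = -8156/45 + 113 = -3071/45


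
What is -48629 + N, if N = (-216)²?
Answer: -1973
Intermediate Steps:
N = 46656
-48629 + N = -48629 + 46656 = -1973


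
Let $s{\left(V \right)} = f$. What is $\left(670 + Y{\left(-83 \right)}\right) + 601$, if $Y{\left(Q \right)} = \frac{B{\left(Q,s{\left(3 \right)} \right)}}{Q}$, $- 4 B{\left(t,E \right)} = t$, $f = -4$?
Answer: $\frac{5083}{4} \approx 1270.8$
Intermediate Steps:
$s{\left(V \right)} = -4$
$B{\left(t,E \right)} = - \frac{t}{4}$
$Y{\left(Q \right)} = - \frac{1}{4}$ ($Y{\left(Q \right)} = \frac{\left(- \frac{1}{4}\right) Q}{Q} = - \frac{1}{4}$)
$\left(670 + Y{\left(-83 \right)}\right) + 601 = \left(670 - \frac{1}{4}\right) + 601 = \frac{2679}{4} + 601 = \frac{5083}{4}$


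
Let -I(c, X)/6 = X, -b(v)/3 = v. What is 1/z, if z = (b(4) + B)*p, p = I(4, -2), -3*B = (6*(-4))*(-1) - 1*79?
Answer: 1/76 ≈ 0.013158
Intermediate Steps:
b(v) = -3*v
I(c, X) = -6*X
B = 55/3 (B = -((6*(-4))*(-1) - 1*79)/3 = -(-24*(-1) - 79)/3 = -(24 - 79)/3 = -⅓*(-55) = 55/3 ≈ 18.333)
p = 12 (p = -6*(-2) = 12)
z = 76 (z = (-3*4 + 55/3)*12 = (-12 + 55/3)*12 = (19/3)*12 = 76)
1/z = 1/76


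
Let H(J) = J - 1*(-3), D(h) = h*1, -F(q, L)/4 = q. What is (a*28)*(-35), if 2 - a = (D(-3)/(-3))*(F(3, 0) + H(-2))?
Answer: -12740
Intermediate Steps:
F(q, L) = -4*q
D(h) = h
H(J) = 3 + J (H(J) = J + 3 = 3 + J)
a = 13 (a = 2 - (-3/(-3))*(-4*3 + (3 - 2)) = 2 - (-3*(-1/3))*(-12 + 1) = 2 - (-11) = 2 - 1*(-11) = 2 + 11 = 13)
(a*28)*(-35) = (13*28)*(-35) = 364*(-35) = -12740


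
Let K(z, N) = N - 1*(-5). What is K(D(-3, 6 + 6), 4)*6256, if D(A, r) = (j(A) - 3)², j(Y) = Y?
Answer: 56304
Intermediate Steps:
D(A, r) = (-3 + A)² (D(A, r) = (A - 3)² = (-3 + A)²)
K(z, N) = 5 + N (K(z, N) = N + 5 = 5 + N)
K(D(-3, 6 + 6), 4)*6256 = (5 + 4)*6256 = 9*6256 = 56304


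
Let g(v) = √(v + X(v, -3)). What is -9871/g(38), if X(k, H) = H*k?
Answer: 9871*I*√19/38 ≈ 1132.3*I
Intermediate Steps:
g(v) = √2*√(-v) (g(v) = √(v - 3*v) = √(-2*v) = √2*√(-v))
-9871/g(38) = -9871*(-I*√19/38) = -(-9871)*I*√19/38 = 9871*I*√19/38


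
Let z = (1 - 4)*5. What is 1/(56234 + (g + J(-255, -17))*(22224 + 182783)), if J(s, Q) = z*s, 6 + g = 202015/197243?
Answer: 197243/154478337634086 ≈ 1.2768e-9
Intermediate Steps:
g = -981443/197243 (g = -6 + 202015/197243 = -981443/197243 ≈ -4.9758)
z = -15 (z = -3*5 = -15)
J(s, Q) = -15*s
1/(56234 + (g + J(-255, -17))*(22224 + 182783)) = 1/(56234 + (-981443/197243 - 15*(-255))*(22224 + 182783)) = 1/(56234 + (-981443/197243 + 3825)*205007) = 1/(56234 + (753473032/197243)*205007) = 1/(56234 + 154467245871224/197243) = 1/(154478337634086/197243) = 197243/154478337634086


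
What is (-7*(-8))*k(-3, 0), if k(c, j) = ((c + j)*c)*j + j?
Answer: 0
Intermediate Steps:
k(c, j) = j + c*j*(c + j) (k(c, j) = (c*(c + j))*j + j = c*j*(c + j) + j = j + c*j*(c + j))
(-7*(-8))*k(-3, 0) = (-7*(-8))*(0*(1 + (-3)**2 - 3*0)) = 56*(0*(1 + 9 + 0)) = 56*(0*10) = 56*0 = 0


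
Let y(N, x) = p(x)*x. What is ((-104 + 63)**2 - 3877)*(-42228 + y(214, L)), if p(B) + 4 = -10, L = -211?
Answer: 86245704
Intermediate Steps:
p(B) = -14 (p(B) = -4 - 10 = -14)
y(N, x) = -14*x
((-104 + 63)**2 - 3877)*(-42228 + y(214, L)) = ((-104 + 63)**2 - 3877)*(-42228 - 14*(-211)) = ((-41)**2 - 3877)*(-42228 + 2954) = (1681 - 3877)*(-39274) = -2196*(-39274) = 86245704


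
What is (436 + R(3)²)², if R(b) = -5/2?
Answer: 3129361/16 ≈ 1.9559e+5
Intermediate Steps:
R(b) = -5/2 (R(b) = -5*½ = -5/2)
(436 + R(3)²)² = (436 + (-5/2)²)² = (436 + 25/4)² = (1769/4)² = 3129361/16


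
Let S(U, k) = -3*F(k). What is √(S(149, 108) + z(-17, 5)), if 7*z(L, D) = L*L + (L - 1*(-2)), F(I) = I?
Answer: I*√13958/7 ≈ 16.878*I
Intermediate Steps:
S(U, k) = -3*k
z(L, D) = 2/7 + L/7 + L²/7 (z(L, D) = (L*L + (L - 1*(-2)))/7 = (L² + (L + 2))/7 = (L² + (2 + L))/7 = (2 + L + L²)/7 = 2/7 + L/7 + L²/7)
√(S(149, 108) + z(-17, 5)) = √(-3*108 + (2/7 + (⅐)*(-17) + (⅐)*(-17)²)) = √(-324 + (2/7 - 17/7 + (⅐)*289)) = √(-324 + (2/7 - 17/7 + 289/7)) = √(-324 + 274/7) = √(-1994/7) = I*√13958/7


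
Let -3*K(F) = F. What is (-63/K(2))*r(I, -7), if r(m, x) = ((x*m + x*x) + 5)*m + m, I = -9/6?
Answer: -74277/8 ≈ -9284.6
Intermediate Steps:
K(F) = -F/3
I = -3/2 (I = -9*⅙ = -3/2 ≈ -1.5000)
r(m, x) = m + m*(5 + x² + m*x) (r(m, x) = ((m*x + x²) + 5)*m + m = ((x² + m*x) + 5)*m + m = (5 + x² + m*x)*m + m = m*(5 + x² + m*x) + m = m + m*(5 + x² + m*x))
(-63/K(2))*r(I, -7) = (-63/((-⅓*2)))*(-3*(6 + (-7)² - 3/2*(-7))/2) = (-63/(-⅔))*(-3*(6 + 49 + 21/2)/2) = (-63*(-3/2))*(-3/2*131/2) = (189/2)*(-393/4) = -74277/8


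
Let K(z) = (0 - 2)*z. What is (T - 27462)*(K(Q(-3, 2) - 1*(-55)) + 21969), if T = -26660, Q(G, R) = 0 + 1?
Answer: -1182944554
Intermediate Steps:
Q(G, R) = 1
K(z) = -2*z
(T - 27462)*(K(Q(-3, 2) - 1*(-55)) + 21969) = (-26660 - 27462)*(-2*(1 - 1*(-55)) + 21969) = -54122*(-2*(1 + 55) + 21969) = -54122*(-2*56 + 21969) = -54122*(-112 + 21969) = -54122*21857 = -1182944554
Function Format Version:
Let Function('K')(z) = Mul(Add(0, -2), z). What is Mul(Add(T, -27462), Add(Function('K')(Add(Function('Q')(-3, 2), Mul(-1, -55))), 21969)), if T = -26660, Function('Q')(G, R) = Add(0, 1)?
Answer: -1182944554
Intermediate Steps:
Function('Q')(G, R) = 1
Function('K')(z) = Mul(-2, z)
Mul(Add(T, -27462), Add(Function('K')(Add(Function('Q')(-3, 2), Mul(-1, -55))), 21969)) = Mul(Add(-26660, -27462), Add(Mul(-2, Add(1, Mul(-1, -55))), 21969)) = Mul(-54122, Add(Mul(-2, Add(1, 55)), 21969)) = Mul(-54122, Add(Mul(-2, 56), 21969)) = Mul(-54122, Add(-112, 21969)) = Mul(-54122, 21857) = -1182944554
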